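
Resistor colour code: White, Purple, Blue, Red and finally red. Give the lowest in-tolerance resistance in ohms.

95648 Ω

White → 9 (first significant figure)
Violet → 7 (second significant figure)
Blue → 6 (third significant figure)
Red → ×10^2 multiplier
Red → ±2% tolerance
976 × 100 = 97600 Ω
Lowest = 97600 × (1 − 2/100) = 95648 Ω.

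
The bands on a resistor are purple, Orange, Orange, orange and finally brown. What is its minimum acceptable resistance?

725670 Ω

Violet → 7 (first significant figure)
Orange → 3 (second significant figure)
Orange → 3 (third significant figure)
Orange → ×10^3 multiplier
Brown → ±1% tolerance
733 × 1000 = 733000 Ω
Minimum = 733000 × (1 − 1/100) = 725670 Ω.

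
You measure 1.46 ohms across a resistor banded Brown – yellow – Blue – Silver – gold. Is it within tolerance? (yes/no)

yes

Brown → 1 (first significant figure)
Yellow → 4 (second significant figure)
Blue → 6 (third significant figure)
Silver → ×0.01 multiplier
Gold → ±5% tolerance
146 × 0.01 = 1.46 Ω
Allowed range: 1.387 Ω to 1.533 Ω.
1.46 ohms lies inside that range.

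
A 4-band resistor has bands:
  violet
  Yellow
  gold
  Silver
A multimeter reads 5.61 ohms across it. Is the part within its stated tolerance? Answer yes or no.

Violet → 7 (first significant figure)
Yellow → 4 (second significant figure)
Gold → ×0.1 multiplier
Silver → ±10% tolerance
74 × 0.1 = 7.4 Ω
Allowed range: 6.66 Ω to 8.14 Ω.
5.61 ohms lies outside that range.

no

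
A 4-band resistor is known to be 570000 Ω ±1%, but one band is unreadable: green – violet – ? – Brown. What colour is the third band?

570000 Ω = 57 × 10^4.
The third band is the multiplier, 10^4, which is yellow.

yellow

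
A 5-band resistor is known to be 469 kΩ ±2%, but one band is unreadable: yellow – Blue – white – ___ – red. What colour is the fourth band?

469000 Ω = 469 × 10^3.
The fourth band is the multiplier, 10^3, which is orange.

orange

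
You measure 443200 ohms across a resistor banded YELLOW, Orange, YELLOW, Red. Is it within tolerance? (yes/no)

no

Yellow → 4 (first significant figure)
Orange → 3 (second significant figure)
Yellow → ×10^4 multiplier
Red → ±2% tolerance
43 × 10000 = 430000 Ω
Allowed range: 421400 Ω to 438600 Ω.
443200 ohms lies outside that range.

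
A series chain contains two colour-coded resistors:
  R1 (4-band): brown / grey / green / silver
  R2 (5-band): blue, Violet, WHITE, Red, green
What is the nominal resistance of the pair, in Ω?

1867900 Ω

R1: brown, grey → 18; green ×10^5 → 1800000 Ω.
R2: blue, violet, white → 679; red ×10^2 → 67900 Ω.
Series: 1800000 + 67900 = 1867900 Ω.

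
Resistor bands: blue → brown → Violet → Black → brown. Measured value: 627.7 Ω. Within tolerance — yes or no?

Blue → 6 (first significant figure)
Brown → 1 (second significant figure)
Violet → 7 (third significant figure)
Black → ×1 multiplier
Brown → ±1% tolerance
617 × 1 = 617 Ω
Allowed range: 610.83 Ω to 623.17 Ω.
627.7 Ω lies outside that range.

no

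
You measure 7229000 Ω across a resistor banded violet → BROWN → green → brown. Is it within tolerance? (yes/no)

Violet → 7 (first significant figure)
Brown → 1 (second significant figure)
Green → ×10^5 multiplier
Brown → ±1% tolerance
71 × 100000 = 7100000 Ω
Allowed range: 7029000 Ω to 7171000 Ω.
7229000 Ω lies outside that range.

no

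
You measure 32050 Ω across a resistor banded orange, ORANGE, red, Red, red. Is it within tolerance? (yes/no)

no

Orange → 3 (first significant figure)
Orange → 3 (second significant figure)
Red → 2 (third significant figure)
Red → ×10^2 multiplier
Red → ±2% tolerance
332 × 100 = 33200 Ω
Allowed range: 32536 Ω to 33864 Ω.
32050 Ω lies outside that range.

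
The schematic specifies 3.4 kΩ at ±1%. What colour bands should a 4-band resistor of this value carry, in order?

orange, yellow, red, brown

3400 Ω = 34 × 10^2.
3 → orange
4 → yellow
Multiplier 10^2 → red.
±1% tolerance → brown.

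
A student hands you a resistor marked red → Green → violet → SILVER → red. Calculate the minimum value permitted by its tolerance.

Red → 2 (first significant figure)
Green → 5 (second significant figure)
Violet → 7 (third significant figure)
Silver → ×0.01 multiplier
Red → ±2% tolerance
257 × 0.01 = 2.57 Ω
Minimum = 2.57 × (1 − 2/100) = 2.5186 Ω.

2.5186 Ω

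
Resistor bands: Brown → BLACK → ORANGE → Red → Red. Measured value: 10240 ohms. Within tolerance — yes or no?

yes

Brown → 1 (first significant figure)
Black → 0 (second significant figure)
Orange → 3 (third significant figure)
Red → ×10^2 multiplier
Red → ±2% tolerance
103 × 100 = 10300 Ω
Allowed range: 10094 Ω to 10506 Ω.
10240 ohms lies inside that range.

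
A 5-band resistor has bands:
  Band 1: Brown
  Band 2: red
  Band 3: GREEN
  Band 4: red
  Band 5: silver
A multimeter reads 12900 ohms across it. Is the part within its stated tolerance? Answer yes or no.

Brown → 1 (first significant figure)
Red → 2 (second significant figure)
Green → 5 (third significant figure)
Red → ×10^2 multiplier
Silver → ±10% tolerance
125 × 100 = 12500 Ω
Allowed range: 11250 Ω to 13750 Ω.
12900 ohms lies inside that range.

yes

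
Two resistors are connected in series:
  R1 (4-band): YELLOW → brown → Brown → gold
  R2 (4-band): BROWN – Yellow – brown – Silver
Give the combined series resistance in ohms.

550 Ω

R1: yellow, brown → 41; brown ×10 → 410 Ω.
R2: brown, yellow → 14; brown ×10 → 140 Ω.
Series: 410 + 140 = 550 Ω.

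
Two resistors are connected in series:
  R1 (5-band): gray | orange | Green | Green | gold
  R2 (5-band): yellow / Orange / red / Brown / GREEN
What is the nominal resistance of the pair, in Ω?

83504320 Ω

R1: grey, orange, green → 835; green ×10^5 → 83500000 Ω.
R2: yellow, orange, red → 432; brown ×10 → 4320 Ω.
Series: 83500000 + 4320 = 83504320 Ω.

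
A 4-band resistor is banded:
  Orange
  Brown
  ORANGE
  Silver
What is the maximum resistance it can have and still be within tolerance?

34100 Ω

Orange → 3 (first significant figure)
Brown → 1 (second significant figure)
Orange → ×10^3 multiplier
Silver → ±10% tolerance
31 × 1000 = 31000 Ω
Maximum = 31000 × (1 + 10/100) = 34100 Ω.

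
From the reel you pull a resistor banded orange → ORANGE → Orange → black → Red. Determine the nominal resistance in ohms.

Orange → 3 (first significant figure)
Orange → 3 (second significant figure)
Orange → 3 (third significant figure)
Black → ×1 multiplier
333 × 1 = 333 Ω

333 Ω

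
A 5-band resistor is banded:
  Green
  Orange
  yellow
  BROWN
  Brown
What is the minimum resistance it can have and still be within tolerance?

Green → 5 (first significant figure)
Orange → 3 (second significant figure)
Yellow → 4 (third significant figure)
Brown → ×10 multiplier
Brown → ±1% tolerance
534 × 10 = 5340 Ω
Minimum = 5340 × (1 − 1/100) = 5286.6 Ω.

5286.6 Ω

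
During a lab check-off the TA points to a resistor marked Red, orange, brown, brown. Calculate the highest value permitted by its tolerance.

232.3 Ω

Red → 2 (first significant figure)
Orange → 3 (second significant figure)
Brown → ×10 multiplier
Brown → ±1% tolerance
23 × 10 = 230 Ω
Highest = 230 × (1 + 1/100) = 232.3 Ω.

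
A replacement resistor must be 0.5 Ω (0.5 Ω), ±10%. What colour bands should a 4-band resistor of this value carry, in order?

green, black, silver, silver

0.5 Ω = 50 × 10^-2.
5 → green
0 → black
Multiplier 10^-2 → silver.
±10% tolerance → silver.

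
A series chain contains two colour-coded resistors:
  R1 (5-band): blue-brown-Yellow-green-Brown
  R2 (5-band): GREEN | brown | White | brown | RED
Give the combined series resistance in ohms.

R1: blue, brown, yellow → 614; green ×10^5 → 61400000 Ω.
R2: green, brown, white → 519; brown ×10 → 5190 Ω.
Series: 61400000 + 5190 = 61405190 Ω.

61405190 Ω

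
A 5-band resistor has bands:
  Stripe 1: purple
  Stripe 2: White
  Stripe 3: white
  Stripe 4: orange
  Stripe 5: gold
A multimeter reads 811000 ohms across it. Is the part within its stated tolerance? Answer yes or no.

Violet → 7 (first significant figure)
White → 9 (second significant figure)
White → 9 (third significant figure)
Orange → ×10^3 multiplier
Gold → ±5% tolerance
799 × 1000 = 799000 Ω
Allowed range: 759050 Ω to 838950 Ω.
811000 ohms lies inside that range.

yes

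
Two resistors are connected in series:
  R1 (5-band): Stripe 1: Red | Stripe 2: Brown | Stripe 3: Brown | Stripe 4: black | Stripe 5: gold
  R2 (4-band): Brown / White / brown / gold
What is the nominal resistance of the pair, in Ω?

401 Ω

R1: red, brown, brown → 211; black ×1 → 211 Ω.
R2: brown, white → 19; brown ×10 → 190 Ω.
Series: 211 + 190 = 401 Ω.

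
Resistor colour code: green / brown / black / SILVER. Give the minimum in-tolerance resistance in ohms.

Green → 5 (first significant figure)
Brown → 1 (second significant figure)
Black → ×1 multiplier
Silver → ±10% tolerance
51 × 1 = 51 Ω
Minimum = 51 × (1 − 10/100) = 45.9 Ω.

45.9 Ω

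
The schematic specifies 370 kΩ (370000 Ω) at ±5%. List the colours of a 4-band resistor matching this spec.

370000 Ω = 37 × 10^4.
3 → orange
7 → violet
Multiplier 10^4 → yellow.
±5% tolerance → gold.

orange, violet, yellow, gold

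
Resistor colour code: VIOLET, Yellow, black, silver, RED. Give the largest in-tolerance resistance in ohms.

7.548 Ω

Violet → 7 (first significant figure)
Yellow → 4 (second significant figure)
Black → 0 (third significant figure)
Silver → ×0.01 multiplier
Red → ±2% tolerance
740 × 0.01 = 7.4 Ω
Largest = 7.4 × (1 + 2/100) = 7.548 Ω.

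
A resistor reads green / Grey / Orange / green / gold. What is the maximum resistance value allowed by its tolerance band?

61215000 Ω

Green → 5 (first significant figure)
Grey → 8 (second significant figure)
Orange → 3 (third significant figure)
Green → ×10^5 multiplier
Gold → ±5% tolerance
583 × 100000 = 58300000 Ω
Maximum = 58300000 × (1 + 5/100) = 61215000 Ω.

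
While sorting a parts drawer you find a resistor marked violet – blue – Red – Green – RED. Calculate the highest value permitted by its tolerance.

77724000 Ω

Violet → 7 (first significant figure)
Blue → 6 (second significant figure)
Red → 2 (third significant figure)
Green → ×10^5 multiplier
Red → ±2% tolerance
762 × 100000 = 76200000 Ω
Highest = 76200000 × (1 + 2/100) = 77724000 Ω.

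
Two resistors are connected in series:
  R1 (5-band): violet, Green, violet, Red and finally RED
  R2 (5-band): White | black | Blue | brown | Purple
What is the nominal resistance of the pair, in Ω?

84760 Ω

R1: violet, green, violet → 757; red ×10^2 → 75700 Ω.
R2: white, black, blue → 906; brown ×10 → 9060 Ω.
Series: 75700 + 9060 = 84760 Ω.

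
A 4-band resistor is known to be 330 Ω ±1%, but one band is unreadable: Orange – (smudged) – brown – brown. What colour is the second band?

330 Ω = 33 × 10^1.
The second band gives digit 3 of the significand, and 3 is orange.

orange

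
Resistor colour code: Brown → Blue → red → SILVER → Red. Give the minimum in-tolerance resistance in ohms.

Brown → 1 (first significant figure)
Blue → 6 (second significant figure)
Red → 2 (third significant figure)
Silver → ×0.01 multiplier
Red → ±2% tolerance
162 × 0.01 = 1.62 Ω
Minimum = 1.62 × (1 − 2/100) = 1.5876 Ω.

1.5876 Ω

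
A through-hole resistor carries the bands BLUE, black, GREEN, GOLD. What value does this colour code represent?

6000000 Ω

Blue → 6 (first significant figure)
Black → 0 (second significant figure)
Green → ×10^5 multiplier
60 × 100000 = 6000000 Ω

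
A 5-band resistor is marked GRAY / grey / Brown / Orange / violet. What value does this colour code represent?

Grey → 8 (first significant figure)
Grey → 8 (second significant figure)
Brown → 1 (third significant figure)
Orange → ×10^3 multiplier
881 × 1000 = 881000 Ω

881000 Ω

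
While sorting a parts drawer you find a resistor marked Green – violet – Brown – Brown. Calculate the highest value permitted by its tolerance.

575.7 Ω

Green → 5 (first significant figure)
Violet → 7 (second significant figure)
Brown → ×10 multiplier
Brown → ±1% tolerance
57 × 10 = 570 Ω
Highest = 570 × (1 + 1/100) = 575.7 Ω.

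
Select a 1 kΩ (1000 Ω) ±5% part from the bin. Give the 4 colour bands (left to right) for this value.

1000 Ω = 10 × 10^2.
1 → brown
0 → black
Multiplier 10^2 → red.
±5% tolerance → gold.

brown, black, red, gold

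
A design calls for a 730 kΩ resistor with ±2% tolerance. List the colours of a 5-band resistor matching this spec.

730000 Ω = 730 × 10^3.
7 → violet
3 → orange
0 → black
Multiplier 10^3 → orange.
±2% tolerance → red.

violet, orange, black, orange, red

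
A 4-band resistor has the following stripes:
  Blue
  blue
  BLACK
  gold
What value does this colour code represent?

66 Ω

Blue → 6 (first significant figure)
Blue → 6 (second significant figure)
Black → ×1 multiplier
66 × 1 = 66 Ω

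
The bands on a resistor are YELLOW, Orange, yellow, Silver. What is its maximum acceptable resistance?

Yellow → 4 (first significant figure)
Orange → 3 (second significant figure)
Yellow → ×10^4 multiplier
Silver → ±10% tolerance
43 × 10000 = 430000 Ω
Maximum = 430000 × (1 + 10/100) = 473000 Ω.

473000 Ω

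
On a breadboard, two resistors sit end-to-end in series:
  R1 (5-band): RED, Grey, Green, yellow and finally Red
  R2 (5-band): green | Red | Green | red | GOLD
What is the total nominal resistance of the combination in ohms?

2902500 Ω

R1: red, grey, green → 285; yellow ×10^4 → 2850000 Ω.
R2: green, red, green → 525; red ×10^2 → 52500 Ω.
Series: 2850000 + 52500 = 2902500 Ω.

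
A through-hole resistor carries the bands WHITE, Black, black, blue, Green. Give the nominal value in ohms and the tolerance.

White → 9 (first significant figure)
Black → 0 (second significant figure)
Black → 0 (third significant figure)
Blue → ×10^6 multiplier
Green → ±0.5% tolerance
900 × 1000000 = 900000000 Ω

900000000 Ω ±0.5%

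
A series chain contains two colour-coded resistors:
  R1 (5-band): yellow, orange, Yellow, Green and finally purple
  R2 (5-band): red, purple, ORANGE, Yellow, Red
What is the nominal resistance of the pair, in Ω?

R1: yellow, orange, yellow → 434; green ×10^5 → 43400000 Ω.
R2: red, violet, orange → 273; yellow ×10^4 → 2730000 Ω.
Series: 43400000 + 2730000 = 46130000 Ω.

46130000 Ω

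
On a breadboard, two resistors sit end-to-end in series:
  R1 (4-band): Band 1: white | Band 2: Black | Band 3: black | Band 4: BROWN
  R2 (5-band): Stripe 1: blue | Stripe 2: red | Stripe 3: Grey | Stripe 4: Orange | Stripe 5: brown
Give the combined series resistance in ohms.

628090 Ω

R1: white, black → 90; black ×1 → 90 Ω.
R2: blue, red, grey → 628; orange ×10^3 → 628000 Ω.
Series: 90 + 628000 = 628090 Ω.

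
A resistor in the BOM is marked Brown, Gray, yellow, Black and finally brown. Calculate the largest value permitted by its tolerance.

Brown → 1 (first significant figure)
Grey → 8 (second significant figure)
Yellow → 4 (third significant figure)
Black → ×1 multiplier
Brown → ±1% tolerance
184 × 1 = 184 Ω
Largest = 184 × (1 + 1/100) = 185.84 Ω.

185.84 Ω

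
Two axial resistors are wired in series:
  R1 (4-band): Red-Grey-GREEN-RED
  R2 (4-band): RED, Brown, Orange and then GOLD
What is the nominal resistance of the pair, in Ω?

R1: red, grey → 28; green ×10^5 → 2800000 Ω.
R2: red, brown → 21; orange ×10^3 → 21000 Ω.
Series: 2800000 + 21000 = 2821000 Ω.

2821000 Ω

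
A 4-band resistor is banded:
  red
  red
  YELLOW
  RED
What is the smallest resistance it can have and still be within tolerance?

Red → 2 (first significant figure)
Red → 2 (second significant figure)
Yellow → ×10^4 multiplier
Red → ±2% tolerance
22 × 10000 = 220000 Ω
Smallest = 220000 × (1 − 2/100) = 215600 Ω.

215600 Ω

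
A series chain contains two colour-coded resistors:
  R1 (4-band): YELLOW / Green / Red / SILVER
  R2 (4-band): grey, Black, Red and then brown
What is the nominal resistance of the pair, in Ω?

12500 Ω

R1: yellow, green → 45; red ×10^2 → 4500 Ω.
R2: grey, black → 80; red ×10^2 → 8000 Ω.
Series: 4500 + 8000 = 12500 Ω.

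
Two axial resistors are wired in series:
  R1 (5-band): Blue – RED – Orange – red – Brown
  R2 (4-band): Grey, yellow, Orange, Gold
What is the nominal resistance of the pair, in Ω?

R1: blue, red, orange → 623; red ×10^2 → 62300 Ω.
R2: grey, yellow → 84; orange ×10^3 → 84000 Ω.
Series: 62300 + 84000 = 146300 Ω.

146300 Ω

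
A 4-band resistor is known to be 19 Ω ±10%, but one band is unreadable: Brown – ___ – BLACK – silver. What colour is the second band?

white

19 Ω = 19 × 10^0.
The second band gives digit 9 of the significand, and 9 is white.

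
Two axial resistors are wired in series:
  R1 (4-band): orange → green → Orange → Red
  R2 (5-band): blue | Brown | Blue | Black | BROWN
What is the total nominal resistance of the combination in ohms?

35616 Ω

R1: orange, green → 35; orange ×10^3 → 35000 Ω.
R2: blue, brown, blue → 616; black ×1 → 616 Ω.
Series: 35000 + 616 = 35616 Ω.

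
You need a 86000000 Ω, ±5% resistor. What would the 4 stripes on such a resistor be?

86000000 Ω = 86 × 10^6.
8 → grey
6 → blue
Multiplier 10^6 → blue.
±5% tolerance → gold.

grey, blue, blue, gold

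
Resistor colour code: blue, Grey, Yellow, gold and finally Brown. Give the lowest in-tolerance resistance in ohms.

67.716 Ω

Blue → 6 (first significant figure)
Grey → 8 (second significant figure)
Yellow → 4 (third significant figure)
Gold → ×0.1 multiplier
Brown → ±1% tolerance
684 × 0.1 = 68.4 Ω
Lowest = 68.4 × (1 − 1/100) = 67.716 Ω.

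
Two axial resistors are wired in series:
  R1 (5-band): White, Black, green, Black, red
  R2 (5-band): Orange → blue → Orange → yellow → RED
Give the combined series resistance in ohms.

3630905 Ω

R1: white, black, green → 905; black ×1 → 905 Ω.
R2: orange, blue, orange → 363; yellow ×10^4 → 3630000 Ω.
Series: 905 + 3630000 = 3630905 Ω.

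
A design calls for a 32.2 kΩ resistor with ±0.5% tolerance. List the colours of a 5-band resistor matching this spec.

32200 Ω = 322 × 10^2.
3 → orange
2 → red
2 → red
Multiplier 10^2 → red.
±0.5% tolerance → green.

orange, red, red, red, green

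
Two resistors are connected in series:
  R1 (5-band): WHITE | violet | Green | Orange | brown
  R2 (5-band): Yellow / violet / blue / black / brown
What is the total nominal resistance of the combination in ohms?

R1: white, violet, green → 975; orange ×10^3 → 975000 Ω.
R2: yellow, violet, blue → 476; black ×1 → 476 Ω.
Series: 975000 + 476 = 975476 Ω.

975476 Ω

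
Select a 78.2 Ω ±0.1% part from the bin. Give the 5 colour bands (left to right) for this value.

violet, grey, red, gold, violet

78.2 Ω = 782 × 10^-1.
7 → violet
8 → grey
2 → red
Multiplier 10^-1 → gold.
±0.1% tolerance → violet.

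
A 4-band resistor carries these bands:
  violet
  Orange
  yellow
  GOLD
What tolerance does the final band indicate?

±5%

The last band, gold, is the tolerance band.
Gold corresponds to ±5%.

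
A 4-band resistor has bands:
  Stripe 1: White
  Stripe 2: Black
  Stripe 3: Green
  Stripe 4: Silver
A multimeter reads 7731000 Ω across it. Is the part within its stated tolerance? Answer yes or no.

White → 9 (first significant figure)
Black → 0 (second significant figure)
Green → ×10^5 multiplier
Silver → ±10% tolerance
90 × 100000 = 9000000 Ω
Allowed range: 8100000 Ω to 9900000 Ω.
7731000 Ω lies outside that range.

no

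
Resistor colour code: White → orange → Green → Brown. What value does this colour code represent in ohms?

White → 9 (first significant figure)
Orange → 3 (second significant figure)
Green → ×10^5 multiplier
93 × 100000 = 9300000 Ω

9300000 Ω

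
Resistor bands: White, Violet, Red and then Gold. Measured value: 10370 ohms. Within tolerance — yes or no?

White → 9 (first significant figure)
Violet → 7 (second significant figure)
Red → ×10^2 multiplier
Gold → ±5% tolerance
97 × 100 = 9700 Ω
Allowed range: 9215 Ω to 10185 Ω.
10370 ohms lies outside that range.

no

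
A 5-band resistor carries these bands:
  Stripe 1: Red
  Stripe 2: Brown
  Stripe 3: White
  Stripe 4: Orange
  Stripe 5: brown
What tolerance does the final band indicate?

The last band, brown, is the tolerance band.
Brown corresponds to ±1%.

±1%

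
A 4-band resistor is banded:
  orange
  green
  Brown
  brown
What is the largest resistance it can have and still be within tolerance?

353.5 Ω

Orange → 3 (first significant figure)
Green → 5 (second significant figure)
Brown → ×10 multiplier
Brown → ±1% tolerance
35 × 10 = 350 Ω
Largest = 350 × (1 + 1/100) = 353.5 Ω.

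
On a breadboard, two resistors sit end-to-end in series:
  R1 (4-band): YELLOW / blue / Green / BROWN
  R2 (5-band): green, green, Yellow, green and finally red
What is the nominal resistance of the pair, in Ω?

R1: yellow, blue → 46; green ×10^5 → 4600000 Ω.
R2: green, green, yellow → 554; green ×10^5 → 55400000 Ω.
Series: 4600000 + 55400000 = 60000000 Ω.

60000000 Ω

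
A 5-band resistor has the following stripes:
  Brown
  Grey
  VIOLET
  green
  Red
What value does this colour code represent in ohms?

18700000 Ω

Brown → 1 (first significant figure)
Grey → 8 (second significant figure)
Violet → 7 (third significant figure)
Green → ×10^5 multiplier
187 × 100000 = 18700000 Ω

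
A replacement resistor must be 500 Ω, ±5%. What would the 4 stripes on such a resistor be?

500 Ω = 50 × 10^1.
5 → green
0 → black
Multiplier 10^1 → brown.
±5% tolerance → gold.

green, black, brown, gold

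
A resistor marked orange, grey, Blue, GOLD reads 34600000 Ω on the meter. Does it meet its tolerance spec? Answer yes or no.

Orange → 3 (first significant figure)
Grey → 8 (second significant figure)
Blue → ×10^6 multiplier
Gold → ±5% tolerance
38 × 1000000 = 38000000 Ω
Allowed range: 36100000 Ω to 39900000 Ω.
34600000 Ω lies outside that range.

no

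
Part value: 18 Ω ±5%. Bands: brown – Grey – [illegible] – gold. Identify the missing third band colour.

18 Ω = 18 × 10^0.
The third band is the multiplier, 10^0, which is black.

black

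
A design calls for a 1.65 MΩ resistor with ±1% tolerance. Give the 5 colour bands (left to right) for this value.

1650000 Ω = 165 × 10^4.
1 → brown
6 → blue
5 → green
Multiplier 10^4 → yellow.
±1% tolerance → brown.

brown, blue, green, yellow, brown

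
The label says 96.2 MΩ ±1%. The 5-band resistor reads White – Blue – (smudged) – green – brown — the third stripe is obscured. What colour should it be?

96200000 Ω = 962 × 10^5.
The third band gives digit 2 of the significand, and 2 is red.

red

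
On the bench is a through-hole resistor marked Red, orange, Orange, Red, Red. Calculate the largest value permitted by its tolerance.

Red → 2 (first significant figure)
Orange → 3 (second significant figure)
Orange → 3 (third significant figure)
Red → ×10^2 multiplier
Red → ±2% tolerance
233 × 100 = 23300 Ω
Largest = 23300 × (1 + 2/100) = 23766 Ω.

23766 Ω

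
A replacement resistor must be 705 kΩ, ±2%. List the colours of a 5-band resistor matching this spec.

705000 Ω = 705 × 10^3.
7 → violet
0 → black
5 → green
Multiplier 10^3 → orange.
±2% tolerance → red.

violet, black, green, orange, red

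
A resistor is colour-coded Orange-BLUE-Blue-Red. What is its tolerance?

The last band, red, is the tolerance band.
Red corresponds to ±2%.

±2%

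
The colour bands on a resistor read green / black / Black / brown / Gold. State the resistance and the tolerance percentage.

5000 Ω ±5%

Green → 5 (first significant figure)
Black → 0 (second significant figure)
Black → 0 (third significant figure)
Brown → ×10 multiplier
Gold → ±5% tolerance
500 × 10 = 5000 Ω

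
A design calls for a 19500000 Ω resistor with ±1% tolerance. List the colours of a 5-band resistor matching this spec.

brown, white, green, green, brown

19500000 Ω = 195 × 10^5.
1 → brown
9 → white
5 → green
Multiplier 10^5 → green.
±1% tolerance → brown.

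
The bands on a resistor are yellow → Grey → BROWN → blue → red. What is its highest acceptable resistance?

490620000 Ω

Yellow → 4 (first significant figure)
Grey → 8 (second significant figure)
Brown → 1 (third significant figure)
Blue → ×10^6 multiplier
Red → ±2% tolerance
481 × 1000000 = 481000000 Ω
Highest = 481000000 × (1 + 2/100) = 490620000 Ω.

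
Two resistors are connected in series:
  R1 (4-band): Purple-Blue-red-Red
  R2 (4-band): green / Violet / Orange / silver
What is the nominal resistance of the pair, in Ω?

64600 Ω

R1: violet, blue → 76; red ×10^2 → 7600 Ω.
R2: green, violet → 57; orange ×10^3 → 57000 Ω.
Series: 7600 + 57000 = 64600 Ω.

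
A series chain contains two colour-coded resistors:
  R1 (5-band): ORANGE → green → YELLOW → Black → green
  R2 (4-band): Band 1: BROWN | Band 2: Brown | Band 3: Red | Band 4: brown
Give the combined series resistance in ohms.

1454 Ω

R1: orange, green, yellow → 354; black ×1 → 354 Ω.
R2: brown, brown → 11; red ×10^2 → 1100 Ω.
Series: 354 + 1100 = 1454 Ω.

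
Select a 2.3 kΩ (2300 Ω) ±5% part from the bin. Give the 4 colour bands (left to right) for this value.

2300 Ω = 23 × 10^2.
2 → red
3 → orange
Multiplier 10^2 → red.
±5% tolerance → gold.

red, orange, red, gold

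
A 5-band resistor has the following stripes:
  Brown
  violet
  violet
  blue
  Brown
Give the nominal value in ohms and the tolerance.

177000000 Ω ±1%

Brown → 1 (first significant figure)
Violet → 7 (second significant figure)
Violet → 7 (third significant figure)
Blue → ×10^6 multiplier
Brown → ±1% tolerance
177 × 1000000 = 177000000 Ω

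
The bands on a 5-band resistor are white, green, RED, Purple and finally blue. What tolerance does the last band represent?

±0.25%

The last band, blue, is the tolerance band.
Blue corresponds to ±0.25%.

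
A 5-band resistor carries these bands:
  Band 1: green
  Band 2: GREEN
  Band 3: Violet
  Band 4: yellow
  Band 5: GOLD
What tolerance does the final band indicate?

±5%

The last band, gold, is the tolerance band.
Gold corresponds to ±5%.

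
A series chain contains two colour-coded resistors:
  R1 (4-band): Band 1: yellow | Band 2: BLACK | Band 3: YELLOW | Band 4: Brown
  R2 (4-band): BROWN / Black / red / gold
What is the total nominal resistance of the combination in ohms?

R1: yellow, black → 40; yellow ×10^4 → 400000 Ω.
R2: brown, black → 10; red ×10^2 → 1000 Ω.
Series: 400000 + 1000 = 401000 Ω.

401000 Ω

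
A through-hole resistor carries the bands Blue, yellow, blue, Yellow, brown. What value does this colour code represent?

Blue → 6 (first significant figure)
Yellow → 4 (second significant figure)
Blue → 6 (third significant figure)
Yellow → ×10^4 multiplier
646 × 10000 = 6460000 Ω

6460000 Ω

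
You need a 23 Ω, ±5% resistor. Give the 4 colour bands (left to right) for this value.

23 Ω = 23 × 10^0.
2 → red
3 → orange
Multiplier 10^0 → black.
±5% tolerance → gold.

red, orange, black, gold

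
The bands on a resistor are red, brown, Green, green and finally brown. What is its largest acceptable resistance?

21715000 Ω

Red → 2 (first significant figure)
Brown → 1 (second significant figure)
Green → 5 (third significant figure)
Green → ×10^5 multiplier
Brown → ±1% tolerance
215 × 100000 = 21500000 Ω
Largest = 21500000 × (1 + 1/100) = 21715000 Ω.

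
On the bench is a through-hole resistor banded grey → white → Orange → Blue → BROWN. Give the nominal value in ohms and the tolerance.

Grey → 8 (first significant figure)
White → 9 (second significant figure)
Orange → 3 (third significant figure)
Blue → ×10^6 multiplier
Brown → ±1% tolerance
893 × 1000000 = 893000000 Ω

893000000 Ω ±1%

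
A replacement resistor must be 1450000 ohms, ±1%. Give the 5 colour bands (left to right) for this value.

brown, yellow, green, yellow, brown

1450000 Ω = 145 × 10^4.
1 → brown
4 → yellow
5 → green
Multiplier 10^4 → yellow.
±1% tolerance → brown.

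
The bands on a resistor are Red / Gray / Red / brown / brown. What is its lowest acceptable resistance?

Red → 2 (first significant figure)
Grey → 8 (second significant figure)
Red → 2 (third significant figure)
Brown → ×10 multiplier
Brown → ±1% tolerance
282 × 10 = 2820 Ω
Lowest = 2820 × (1 − 1/100) = 2791.8 Ω.

2791.8 Ω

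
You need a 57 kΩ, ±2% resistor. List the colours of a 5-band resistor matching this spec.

green, violet, black, red, red

57000 Ω = 570 × 10^2.
5 → green
7 → violet
0 → black
Multiplier 10^2 → red.
±2% tolerance → red.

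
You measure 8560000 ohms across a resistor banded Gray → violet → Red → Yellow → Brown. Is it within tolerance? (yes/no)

Grey → 8 (first significant figure)
Violet → 7 (second significant figure)
Red → 2 (third significant figure)
Yellow → ×10^4 multiplier
Brown → ±1% tolerance
872 × 10000 = 8720000 Ω
Allowed range: 8632800 Ω to 8807200 Ω.
8560000 ohms lies outside that range.

no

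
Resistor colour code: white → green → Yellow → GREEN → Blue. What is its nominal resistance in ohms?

White → 9 (first significant figure)
Green → 5 (second significant figure)
Yellow → 4 (third significant figure)
Green → ×10^5 multiplier
954 × 100000 = 95400000 Ω

95400000 Ω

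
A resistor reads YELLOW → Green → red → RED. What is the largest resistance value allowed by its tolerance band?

Yellow → 4 (first significant figure)
Green → 5 (second significant figure)
Red → ×10^2 multiplier
Red → ±2% tolerance
45 × 100 = 4500 Ω
Largest = 4500 × (1 + 2/100) = 4590 Ω.

4590 Ω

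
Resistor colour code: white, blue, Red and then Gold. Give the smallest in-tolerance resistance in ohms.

9120 Ω

White → 9 (first significant figure)
Blue → 6 (second significant figure)
Red → ×10^2 multiplier
Gold → ±5% tolerance
96 × 100 = 9600 Ω
Smallest = 9600 × (1 − 5/100) = 9120 Ω.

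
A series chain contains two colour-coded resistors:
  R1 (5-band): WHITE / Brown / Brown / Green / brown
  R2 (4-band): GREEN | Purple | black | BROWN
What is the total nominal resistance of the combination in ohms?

91100057 Ω

R1: white, brown, brown → 911; green ×10^5 → 91100000 Ω.
R2: green, violet → 57; black ×1 → 57 Ω.
Series: 91100000 + 57 = 91100057 Ω.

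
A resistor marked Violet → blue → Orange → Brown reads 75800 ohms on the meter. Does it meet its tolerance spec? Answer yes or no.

Violet → 7 (first significant figure)
Blue → 6 (second significant figure)
Orange → ×10^3 multiplier
Brown → ±1% tolerance
76 × 1000 = 76000 Ω
Allowed range: 75240 Ω to 76760 Ω.
75800 ohms lies inside that range.

yes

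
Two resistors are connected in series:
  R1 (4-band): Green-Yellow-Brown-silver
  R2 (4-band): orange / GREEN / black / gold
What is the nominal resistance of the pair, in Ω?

575 Ω

R1: green, yellow → 54; brown ×10 → 540 Ω.
R2: orange, green → 35; black ×1 → 35 Ω.
Series: 540 + 35 = 575 Ω.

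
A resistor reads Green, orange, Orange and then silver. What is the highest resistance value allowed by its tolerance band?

58300 Ω

Green → 5 (first significant figure)
Orange → 3 (second significant figure)
Orange → ×10^3 multiplier
Silver → ±10% tolerance
53 × 1000 = 53000 Ω
Highest = 53000 × (1 + 10/100) = 58300 Ω.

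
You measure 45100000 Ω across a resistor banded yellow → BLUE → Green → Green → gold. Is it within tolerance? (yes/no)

Yellow → 4 (first significant figure)
Blue → 6 (second significant figure)
Green → 5 (third significant figure)
Green → ×10^5 multiplier
Gold → ±5% tolerance
465 × 100000 = 46500000 Ω
Allowed range: 44175000 Ω to 48825000 Ω.
45100000 Ω lies inside that range.

yes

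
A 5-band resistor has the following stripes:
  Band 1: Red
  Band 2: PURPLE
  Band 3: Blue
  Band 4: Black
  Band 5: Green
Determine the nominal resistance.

276 Ω

Red → 2 (first significant figure)
Violet → 7 (second significant figure)
Blue → 6 (third significant figure)
Black → ×1 multiplier
276 × 1 = 276 Ω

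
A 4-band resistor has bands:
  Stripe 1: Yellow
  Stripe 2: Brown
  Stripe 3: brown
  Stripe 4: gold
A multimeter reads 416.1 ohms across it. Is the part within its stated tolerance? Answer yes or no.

Yellow → 4 (first significant figure)
Brown → 1 (second significant figure)
Brown → ×10 multiplier
Gold → ±5% tolerance
41 × 10 = 410 Ω
Allowed range: 389.5 Ω to 430.5 Ω.
416.1 ohms lies inside that range.

yes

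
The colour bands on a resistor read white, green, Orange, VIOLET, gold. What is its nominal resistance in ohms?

9530000000 Ω

White → 9 (first significant figure)
Green → 5 (second significant figure)
Orange → 3 (third significant figure)
Violet → ×10^7 multiplier
953 × 10000000 = 9530000000 Ω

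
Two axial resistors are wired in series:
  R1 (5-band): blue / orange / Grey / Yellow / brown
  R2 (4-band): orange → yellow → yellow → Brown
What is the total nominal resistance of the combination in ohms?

6720000 Ω

R1: blue, orange, grey → 638; yellow ×10^4 → 6380000 Ω.
R2: orange, yellow → 34; yellow ×10^4 → 340000 Ω.
Series: 6380000 + 340000 = 6720000 Ω.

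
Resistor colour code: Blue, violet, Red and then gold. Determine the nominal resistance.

6700 Ω

Blue → 6 (first significant figure)
Violet → 7 (second significant figure)
Red → ×10^2 multiplier
67 × 100 = 6700 Ω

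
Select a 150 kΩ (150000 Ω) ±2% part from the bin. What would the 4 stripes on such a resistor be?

150000 Ω = 15 × 10^4.
1 → brown
5 → green
Multiplier 10^4 → yellow.
±2% tolerance → red.

brown, green, yellow, red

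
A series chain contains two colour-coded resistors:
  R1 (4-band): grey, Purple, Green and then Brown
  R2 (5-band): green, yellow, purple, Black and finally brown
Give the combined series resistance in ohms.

8700547 Ω

R1: grey, violet → 87; green ×10^5 → 8700000 Ω.
R2: green, yellow, violet → 547; black ×1 → 547 Ω.
Series: 8700000 + 547 = 8700547 Ω.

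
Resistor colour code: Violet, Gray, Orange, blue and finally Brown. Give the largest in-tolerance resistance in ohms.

Violet → 7 (first significant figure)
Grey → 8 (second significant figure)
Orange → 3 (third significant figure)
Blue → ×10^6 multiplier
Brown → ±1% tolerance
783 × 1000000 = 783000000 Ω
Largest = 783000000 × (1 + 1/100) = 790830000 Ω.

790830000 Ω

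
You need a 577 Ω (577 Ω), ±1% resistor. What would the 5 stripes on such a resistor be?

green, violet, violet, black, brown

577 Ω = 577 × 10^0.
5 → green
7 → violet
7 → violet
Multiplier 10^0 → black.
±1% tolerance → brown.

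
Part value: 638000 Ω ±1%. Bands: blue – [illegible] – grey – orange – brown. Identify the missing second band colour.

638000 Ω = 638 × 10^3.
The second band gives digit 3 of the significand, and 3 is orange.

orange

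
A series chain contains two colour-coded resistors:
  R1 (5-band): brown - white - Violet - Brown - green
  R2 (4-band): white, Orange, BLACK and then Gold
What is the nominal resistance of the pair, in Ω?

R1: brown, white, violet → 197; brown ×10 → 1970 Ω.
R2: white, orange → 93; black ×1 → 93 Ω.
Series: 1970 + 93 = 2063 Ω.

2063 Ω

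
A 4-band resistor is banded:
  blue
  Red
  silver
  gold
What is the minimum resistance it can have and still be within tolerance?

Blue → 6 (first significant figure)
Red → 2 (second significant figure)
Silver → ×0.01 multiplier
Gold → ±5% tolerance
62 × 0.01 = 0.62 Ω
Minimum = 0.62 × (1 − 5/100) = 0.589 Ω.

0.589 Ω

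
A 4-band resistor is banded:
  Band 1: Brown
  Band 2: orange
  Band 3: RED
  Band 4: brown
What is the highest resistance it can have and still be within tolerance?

1313 Ω

Brown → 1 (first significant figure)
Orange → 3 (second significant figure)
Red → ×10^2 multiplier
Brown → ±1% tolerance
13 × 100 = 1300 Ω
Highest = 1300 × (1 + 1/100) = 1313 Ω.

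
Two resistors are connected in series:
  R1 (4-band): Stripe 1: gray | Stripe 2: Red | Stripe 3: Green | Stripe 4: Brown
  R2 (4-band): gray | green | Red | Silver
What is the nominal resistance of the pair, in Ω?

8208500 Ω

R1: grey, red → 82; green ×10^5 → 8200000 Ω.
R2: grey, green → 85; red ×10^2 → 8500 Ω.
Series: 8200000 + 8500 = 8208500 Ω.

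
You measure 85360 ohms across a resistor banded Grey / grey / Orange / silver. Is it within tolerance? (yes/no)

Grey → 8 (first significant figure)
Grey → 8 (second significant figure)
Orange → ×10^3 multiplier
Silver → ±10% tolerance
88 × 1000 = 88000 Ω
Allowed range: 79200 Ω to 96800 Ω.
85360 ohms lies inside that range.

yes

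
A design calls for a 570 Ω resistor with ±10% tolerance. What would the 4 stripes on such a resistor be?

green, violet, brown, silver

570 Ω = 57 × 10^1.
5 → green
7 → violet
Multiplier 10^1 → brown.
±10% tolerance → silver.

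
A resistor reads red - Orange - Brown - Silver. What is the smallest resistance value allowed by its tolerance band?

207 Ω

Red → 2 (first significant figure)
Orange → 3 (second significant figure)
Brown → ×10 multiplier
Silver → ±10% tolerance
23 × 10 = 230 Ω
Smallest = 230 × (1 − 10/100) = 207 Ω.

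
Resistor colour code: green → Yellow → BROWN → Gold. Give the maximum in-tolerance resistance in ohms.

567 Ω

Green → 5 (first significant figure)
Yellow → 4 (second significant figure)
Brown → ×10 multiplier
Gold → ±5% tolerance
54 × 10 = 540 Ω
Maximum = 540 × (1 + 5/100) = 567 Ω.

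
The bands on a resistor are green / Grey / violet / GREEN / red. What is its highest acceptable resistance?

Green → 5 (first significant figure)
Grey → 8 (second significant figure)
Violet → 7 (third significant figure)
Green → ×10^5 multiplier
Red → ±2% tolerance
587 × 100000 = 58700000 Ω
Highest = 58700000 × (1 + 2/100) = 59874000 Ω.

59874000 Ω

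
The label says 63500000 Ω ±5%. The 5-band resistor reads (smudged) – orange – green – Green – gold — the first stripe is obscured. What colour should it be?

blue

63500000 Ω = 635 × 10^5.
The first band gives digit 6 of the significand, and 6 is blue.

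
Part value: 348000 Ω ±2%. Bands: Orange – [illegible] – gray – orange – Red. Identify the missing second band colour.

348000 Ω = 348 × 10^3.
The second band gives digit 4 of the significand, and 4 is yellow.

yellow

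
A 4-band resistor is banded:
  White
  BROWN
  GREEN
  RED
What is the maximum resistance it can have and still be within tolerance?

9282000 Ω

White → 9 (first significant figure)
Brown → 1 (second significant figure)
Green → ×10^5 multiplier
Red → ±2% tolerance
91 × 100000 = 9100000 Ω
Maximum = 9100000 × (1 + 2/100) = 9282000 Ω.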